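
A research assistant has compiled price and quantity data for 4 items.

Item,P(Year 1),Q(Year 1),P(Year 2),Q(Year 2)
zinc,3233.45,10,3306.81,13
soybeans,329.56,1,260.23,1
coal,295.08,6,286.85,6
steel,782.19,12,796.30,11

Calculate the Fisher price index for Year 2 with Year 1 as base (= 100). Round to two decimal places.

Laspeyres component (base-period weights):
ΣP(Year 2)Q(Year 1) = 3306.81×10 + 260.23×1 + 286.85×6 + 796.30×12 = 33068.1 + 260.23 + 1721.1 + 9555.6 = 44605.03
ΣP(Year 1)Q(Year 1) = 3233.45×10 + 329.56×1 + 295.08×6 + 782.19×12 = 32334.5 + 329.56 + 1770.48 + 9386.28 = 43820.82
L = 44605.03 / 43820.82 × 100 = 101.7896
Paasche component (current-period weights):
ΣP(Year 2)Q(Year 2) = 3306.81×13 + 260.23×1 + 286.85×6 + 796.30×11 = 42988.53 + 260.23 + 1721.1 + 8759.3 = 53729.16
ΣP(Year 1)Q(Year 2) = 3233.45×13 + 329.56×1 + 295.08×6 + 782.19×11 = 42034.85 + 329.56 + 1770.48 + 8604.09 = 52738.98
P = 53729.16 / 52738.98 × 100 = 101.8775
Fisher = √(L × P) = √(101.7896 × 101.8775) = 101.8335

101.83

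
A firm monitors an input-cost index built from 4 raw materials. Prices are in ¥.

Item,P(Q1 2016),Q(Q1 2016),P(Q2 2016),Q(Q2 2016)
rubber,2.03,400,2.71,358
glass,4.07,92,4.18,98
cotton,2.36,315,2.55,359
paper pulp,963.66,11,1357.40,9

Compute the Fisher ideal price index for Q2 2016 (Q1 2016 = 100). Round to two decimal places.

Laspeyres component (base-period weights):
ΣP(Q2 2016)Q(Q1 2016) = 2.71×400 + 4.18×92 + 2.55×315 + 1357.40×11 = 1084 + 384.56 + 803.25 + 14931.4 = 17203.21
ΣP(Q1 2016)Q(Q1 2016) = 2.03×400 + 4.07×92 + 2.36×315 + 963.66×11 = 812 + 374.44 + 743.4 + 10600.26 = 12530.1
L = 17203.21 / 12530.1 × 100 = 137.2951
Paasche component (current-period weights):
ΣP(Q2 2016)Q(Q2 2016) = 2.71×358 + 4.18×98 + 2.55×359 + 1357.40×9 = 970.18 + 409.64 + 915.45 + 12216.6 = 14511.87
ΣP(Q1 2016)Q(Q2 2016) = 2.03×358 + 4.07×98 + 2.36×359 + 963.66×9 = 726.74 + 398.86 + 847.24 + 8672.94 = 10645.78
P = 14511.87 / 10645.78 × 100 = 136.3157
Fisher = √(L × P) = √(137.2951 × 136.3157) = 136.8045

136.80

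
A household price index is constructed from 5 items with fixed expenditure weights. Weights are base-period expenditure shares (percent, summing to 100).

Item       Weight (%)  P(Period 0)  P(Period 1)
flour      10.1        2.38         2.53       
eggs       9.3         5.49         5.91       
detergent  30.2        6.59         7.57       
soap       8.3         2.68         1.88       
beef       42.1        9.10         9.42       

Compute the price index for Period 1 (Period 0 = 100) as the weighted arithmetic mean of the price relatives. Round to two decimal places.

flour: 10.1 × (2.53/2.38) = 10.1 × 1.063025 = 10.7366
eggs: 9.3 × (5.91/5.49) = 9.3 × 1.076503 = 10.0115
detergent: 30.2 × (7.57/6.59) = 30.2 × 1.148710 = 34.6910
soap: 8.3 × (1.88/2.68) = 8.3 × 0.701493 = 5.8224
beef: 42.1 × (9.42/9.10) = 42.1 × 1.035165 = 43.5804
Index = Σ wᵢ·(p₁ᵢ/p₀ᵢ) = 10.7366 + 10.0115 + 34.6910 + 5.8224 + 43.5804 = 104.8419

104.84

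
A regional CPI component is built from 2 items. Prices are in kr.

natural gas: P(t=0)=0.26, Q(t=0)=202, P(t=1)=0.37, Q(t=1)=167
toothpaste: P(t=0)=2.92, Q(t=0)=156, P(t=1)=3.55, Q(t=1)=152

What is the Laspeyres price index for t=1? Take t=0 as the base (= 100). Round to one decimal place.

123.7

Laspeyres price index uses base-period quantities as weights.
ΣP(t=1)·Q(t=0) = 0.37×202 + 3.55×156 = 74.74 + 553.8 = 628.54
ΣP(t=0)·Q(t=0) = 0.26×202 + 2.92×156 = 52.52 + 455.52 = 508.04
Index = 628.54 / 508.04 × 100 = 123.7186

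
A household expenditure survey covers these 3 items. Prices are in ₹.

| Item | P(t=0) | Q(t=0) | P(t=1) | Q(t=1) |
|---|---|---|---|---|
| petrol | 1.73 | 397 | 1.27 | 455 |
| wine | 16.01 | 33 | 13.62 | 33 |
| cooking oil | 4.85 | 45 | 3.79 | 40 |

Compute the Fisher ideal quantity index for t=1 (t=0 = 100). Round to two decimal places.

Laspeyres component (base-period weights):
ΣP(t=0)Q(t=1) = 1.73×455 + 16.01×33 + 4.85×40 = 787.15 + 528.33 + 194 = 1509.48
ΣP(t=0)Q(t=0) = 1.73×397 + 16.01×33 + 4.85×45 = 686.81 + 528.33 + 218.25 = 1433.39
L = 1509.48 / 1433.39 × 100 = 105.3084
Paasche component (current-period weights):
ΣP(t=1)Q(t=1) = 1.27×455 + 13.62×33 + 3.79×40 = 577.85 + 449.46 + 151.6 = 1178.91
ΣP(t=1)Q(t=0) = 1.27×397 + 13.62×33 + 3.79×45 = 504.19 + 449.46 + 170.55 = 1124.2
P = 1178.91 / 1124.2 × 100 = 104.8666
Fisher = √(L × P) = √(105.3084 × 104.8666) = 105.0873

105.09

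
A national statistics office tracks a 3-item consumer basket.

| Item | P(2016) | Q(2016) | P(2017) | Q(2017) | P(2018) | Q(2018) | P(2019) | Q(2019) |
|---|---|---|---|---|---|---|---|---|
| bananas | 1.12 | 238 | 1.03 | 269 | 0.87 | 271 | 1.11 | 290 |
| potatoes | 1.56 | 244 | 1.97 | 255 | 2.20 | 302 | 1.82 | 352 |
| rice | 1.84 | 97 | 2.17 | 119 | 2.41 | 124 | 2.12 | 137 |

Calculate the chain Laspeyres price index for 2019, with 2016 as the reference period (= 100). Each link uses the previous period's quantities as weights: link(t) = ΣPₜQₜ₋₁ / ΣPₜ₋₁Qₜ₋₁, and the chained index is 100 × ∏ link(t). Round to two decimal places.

Link 2016→2017:
ΣP(2017)Q(2016) = 1.03×238 + 1.97×244 + 2.17×97 = 245.14 + 480.68 + 210.49 = 936.31
ΣP(2016)Q(2016) = 1.12×238 + 1.56×244 + 1.84×97 = 266.56 + 380.64 + 178.48 = 825.68
link = 936.31/825.68 = 1.133987
Link 2017→2018:
ΣP(2018)Q(2017) = 0.87×269 + 2.20×255 + 2.41×119 = 234.03 + 561 + 286.79 = 1081.82
ΣP(2017)Q(2017) = 1.03×269 + 1.97×255 + 2.17×119 = 277.07 + 502.35 + 258.23 = 1037.65
link = 1081.82/1037.65 = 1.042567
Link 2018→2019:
ΣP(2019)Q(2018) = 1.11×271 + 1.82×302 + 2.12×124 = 300.81 + 549.64 + 262.88 = 1113.33
ΣP(2018)Q(2018) = 0.87×271 + 2.20×302 + 2.41×124 = 235.77 + 664.4 + 298.84 = 1199.01
link = 1113.33/1199.01 = 0.928541
Chained index = 100 × 1.133987 × 1.042567 × 0.928541 = 109.7774

109.78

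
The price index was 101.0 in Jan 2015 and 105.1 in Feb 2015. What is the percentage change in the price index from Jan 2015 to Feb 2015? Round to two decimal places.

4.06%

Change = (105.1 − 101.0) / 101.0 × 100
       = 4.1 / 101.0 × 100 = 4.0594%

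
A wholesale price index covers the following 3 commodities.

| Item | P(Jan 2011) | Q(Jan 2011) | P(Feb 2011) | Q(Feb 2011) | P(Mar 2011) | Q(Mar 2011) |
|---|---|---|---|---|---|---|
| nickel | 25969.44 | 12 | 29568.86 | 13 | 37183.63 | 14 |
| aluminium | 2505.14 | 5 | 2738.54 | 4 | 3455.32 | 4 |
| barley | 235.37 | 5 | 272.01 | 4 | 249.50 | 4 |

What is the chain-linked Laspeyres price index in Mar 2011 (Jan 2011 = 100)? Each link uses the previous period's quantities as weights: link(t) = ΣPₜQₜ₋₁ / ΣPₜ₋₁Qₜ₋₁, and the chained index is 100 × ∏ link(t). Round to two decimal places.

Link Jan 2011→Feb 2011:
ΣP(Feb 2011)Q(Jan 2011) = 29568.86×12 + 2738.54×5 + 272.01×5 = 354826.32 + 13692.7 + 1360.05 = 369879.07
ΣP(Jan 2011)Q(Jan 2011) = 25969.44×12 + 2505.14×5 + 235.37×5 = 311633.28 + 12525.7 + 1176.85 = 325335.83
link = 369879.07/325335.83 = 1.136915
Link Feb 2011→Mar 2011:
ΣP(Mar 2011)Q(Feb 2011) = 37183.63×13 + 3455.32×4 + 249.50×4 = 483387.19 + 13821.28 + 998 = 498206.47
ΣP(Feb 2011)Q(Feb 2011) = 29568.86×13 + 2738.54×4 + 272.01×4 = 384395.18 + 10954.16 + 1088.04 = 396437.38
link = 498206.47/396437.38 = 1.256709
Chained index = 100 × 1.136915 × 1.256709 = 142.8771

142.88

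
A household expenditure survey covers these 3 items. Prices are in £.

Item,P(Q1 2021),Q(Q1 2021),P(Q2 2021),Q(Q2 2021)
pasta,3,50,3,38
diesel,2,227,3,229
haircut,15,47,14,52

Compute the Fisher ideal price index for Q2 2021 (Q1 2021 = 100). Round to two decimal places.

113.42

Laspeyres component (base-period weights):
ΣP(Q2 2021)Q(Q1 2021) = 3×50 + 3×227 + 14×47 = 150 + 681 + 658 = 1489
ΣP(Q1 2021)Q(Q1 2021) = 3×50 + 2×227 + 15×47 = 150 + 454 + 705 = 1309
L = 1489 / 1309 × 100 = 113.7510
Paasche component (current-period weights):
ΣP(Q2 2021)Q(Q2 2021) = 3×38 + 3×229 + 14×52 = 114 + 687 + 728 = 1529
ΣP(Q1 2021)Q(Q2 2021) = 3×38 + 2×229 + 15×52 = 114 + 458 + 780 = 1352
P = 1529 / 1352 × 100 = 113.0917
Fisher = √(L × P) = √(113.7510 × 113.0917) = 113.4209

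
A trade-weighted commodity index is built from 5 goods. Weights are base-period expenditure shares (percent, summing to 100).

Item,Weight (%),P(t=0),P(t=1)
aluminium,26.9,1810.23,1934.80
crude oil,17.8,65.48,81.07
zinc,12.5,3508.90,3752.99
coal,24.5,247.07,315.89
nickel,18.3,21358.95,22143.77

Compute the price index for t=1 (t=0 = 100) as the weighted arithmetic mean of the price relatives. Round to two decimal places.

114.46

aluminium: 26.9 × (1934.80/1810.23) = 26.9 × 1.068814 = 28.7511
crude oil: 17.8 × (81.07/65.48) = 17.8 × 1.238088 = 22.0380
zinc: 12.5 × (3752.99/3508.90) = 12.5 × 1.069563 = 13.3695
coal: 24.5 × (315.89/247.07) = 24.5 × 1.278545 = 31.3243
nickel: 18.3 × (22143.77/21358.95) = 18.3 × 1.036744 = 18.9724
Index = Σ wᵢ·(p₁ᵢ/p₀ᵢ) = 28.7511 + 22.0380 + 13.3695 + 31.3243 + 18.9724 = 114.4554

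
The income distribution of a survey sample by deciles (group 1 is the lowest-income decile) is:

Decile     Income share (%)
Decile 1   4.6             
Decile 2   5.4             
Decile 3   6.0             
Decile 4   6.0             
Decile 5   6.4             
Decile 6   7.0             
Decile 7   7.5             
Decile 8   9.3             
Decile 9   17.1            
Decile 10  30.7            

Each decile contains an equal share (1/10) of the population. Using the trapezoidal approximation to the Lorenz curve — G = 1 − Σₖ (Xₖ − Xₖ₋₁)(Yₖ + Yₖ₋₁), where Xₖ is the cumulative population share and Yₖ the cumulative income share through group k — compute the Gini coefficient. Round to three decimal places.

Cumulative income shares Yₖ: 0.0460, 0.1000, 0.1600, 0.2200, 0.2840, 0.3540, 0.4290, 0.5220, 0.6930, 1.0000
Σ (Xₖ−Xₖ₋₁)(Yₖ+Yₖ₋₁) = (1/10)(0.0460+0.0000) + (1/10)(0.1000+0.0460) + (1/10)(0.1600+0.1000) + (1/10)(0.2200+0.1600) + (1/10)(0.2840+0.2200) + (1/10)(0.3540+0.2840) + (1/10)(0.4290+0.3540) + (1/10)(0.5220+0.4290) + (1/10)(0.6930+0.5220) + (1/10)(1.0000+0.6930)
  = 0.0046 + 0.0146 + 0.0260 + 0.0380 + 0.0504 + 0.0638 + 0.0783 + 0.0951 + 0.1215 + 0.1693 = 0.6616
G = 1 − 0.6616 = 0.3384

0.338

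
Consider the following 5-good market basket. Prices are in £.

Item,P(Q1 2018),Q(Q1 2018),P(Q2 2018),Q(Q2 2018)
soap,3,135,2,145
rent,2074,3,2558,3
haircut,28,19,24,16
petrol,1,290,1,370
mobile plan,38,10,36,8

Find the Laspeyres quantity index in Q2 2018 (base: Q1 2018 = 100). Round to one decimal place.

Laspeyres quantity index uses base-period prices as weights.
ΣP(Q1 2018)·Q(Q2 2018) = 3×145 + 2074×3 + 28×16 + 1×370 + 38×8 = 435 + 6222 + 448 + 370 + 304 = 7779
ΣP(Q1 2018)·Q(Q1 2018) = 3×135 + 2074×3 + 28×19 + 1×290 + 38×10 = 405 + 6222 + 532 + 290 + 380 = 7829
Index = 7779 / 7829 × 100 = 99.3613

99.4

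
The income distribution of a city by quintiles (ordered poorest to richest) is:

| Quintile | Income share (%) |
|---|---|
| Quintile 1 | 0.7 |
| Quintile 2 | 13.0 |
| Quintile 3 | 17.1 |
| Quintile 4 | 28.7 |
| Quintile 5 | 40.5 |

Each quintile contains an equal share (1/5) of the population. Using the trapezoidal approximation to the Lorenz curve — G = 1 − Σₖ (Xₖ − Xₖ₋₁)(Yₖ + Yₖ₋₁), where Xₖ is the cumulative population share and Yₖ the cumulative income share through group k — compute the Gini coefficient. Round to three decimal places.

0.381

Cumulative income shares Yₖ: 0.0070, 0.1370, 0.3080, 0.5950, 1.0000
Σ (Xₖ−Xₖ₋₁)(Yₖ+Yₖ₋₁) = (1/5)(0.0070+0.0000) + (1/5)(0.1370+0.0070) + (1/5)(0.3080+0.1370) + (1/5)(0.5950+0.3080) + (1/5)(1.0000+0.5950)
  = 0.0014 + 0.0288 + 0.0890 + 0.1806 + 0.3190 = 0.6188
G = 1 − 0.6188 = 0.3812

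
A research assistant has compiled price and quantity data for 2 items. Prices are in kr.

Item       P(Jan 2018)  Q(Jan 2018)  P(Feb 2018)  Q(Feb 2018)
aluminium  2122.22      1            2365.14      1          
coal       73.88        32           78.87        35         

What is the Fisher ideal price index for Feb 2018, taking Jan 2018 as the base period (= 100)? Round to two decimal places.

108.92

Laspeyres component (base-period weights):
ΣP(Feb 2018)Q(Jan 2018) = 2365.14×1 + 78.87×32 = 2365.14 + 2523.84 = 4888.98
ΣP(Jan 2018)Q(Jan 2018) = 2122.22×1 + 73.88×32 = 2122.22 + 2364.16 = 4486.38
L = 4888.98 / 4486.38 × 100 = 108.9738
Paasche component (current-period weights):
ΣP(Feb 2018)Q(Feb 2018) = 2365.14×1 + 78.87×35 = 2365.14 + 2760.45 = 5125.59
ΣP(Jan 2018)Q(Feb 2018) = 2122.22×1 + 73.88×35 = 2122.22 + 2585.8 = 4708.02
P = 5125.59 / 4708.02 × 100 = 108.8693
Fisher = √(L × P) = √(108.9738 × 108.8693) = 108.9216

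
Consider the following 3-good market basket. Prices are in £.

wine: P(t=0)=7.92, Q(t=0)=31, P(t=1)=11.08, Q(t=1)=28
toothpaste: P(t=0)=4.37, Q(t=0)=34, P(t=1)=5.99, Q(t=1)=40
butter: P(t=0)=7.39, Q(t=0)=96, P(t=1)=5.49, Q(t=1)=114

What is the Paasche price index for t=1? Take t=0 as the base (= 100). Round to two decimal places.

94.89

Paasche price index uses current-period quantities as weights.
ΣP(t=1)·Q(t=1) = 11.08×28 + 5.99×40 + 5.49×114 = 310.24 + 239.6 + 625.86 = 1175.7
ΣP(t=0)·Q(t=1) = 7.92×28 + 4.37×40 + 7.39×114 = 221.76 + 174.8 + 842.46 = 1239.02
Index = 1175.7 / 1239.02 × 100 = 94.8895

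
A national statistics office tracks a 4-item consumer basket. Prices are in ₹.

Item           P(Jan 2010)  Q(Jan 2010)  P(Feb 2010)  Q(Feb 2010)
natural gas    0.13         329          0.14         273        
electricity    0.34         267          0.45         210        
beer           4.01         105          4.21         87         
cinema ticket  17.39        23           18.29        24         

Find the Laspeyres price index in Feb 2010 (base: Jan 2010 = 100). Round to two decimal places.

Laspeyres price index uses base-period quantities as weights.
ΣP(Feb 2010)·Q(Jan 2010) = 0.14×329 + 0.45×267 + 4.21×105 + 18.29×23 = 46.06 + 120.15 + 442.05 + 420.67 = 1028.93
ΣP(Jan 2010)·Q(Jan 2010) = 0.13×329 + 0.34×267 + 4.01×105 + 17.39×23 = 42.77 + 90.78 + 421.05 + 399.97 = 954.57
Index = 1028.93 / 954.57 × 100 = 107.7899

107.79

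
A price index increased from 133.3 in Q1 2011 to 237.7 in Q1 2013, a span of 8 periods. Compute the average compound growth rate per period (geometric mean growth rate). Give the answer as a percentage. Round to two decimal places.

Growth factor = (237.7/133.3)^(1/8) = (1.783196)^(1/8) = 1.074979
Growth rate = 1.074979 − 1 = 0.074979 = 7.4979%

7.50%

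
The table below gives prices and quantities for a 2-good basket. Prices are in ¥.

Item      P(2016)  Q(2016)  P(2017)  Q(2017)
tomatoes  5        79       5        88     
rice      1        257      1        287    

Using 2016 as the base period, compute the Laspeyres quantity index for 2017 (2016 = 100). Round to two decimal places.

Laspeyres quantity index uses base-period prices as weights.
ΣP(2016)·Q(2017) = 5×88 + 1×287 = 440 + 287 = 727
ΣP(2016)·Q(2016) = 5×79 + 1×257 = 395 + 257 = 652
Index = 727 / 652 × 100 = 111.5031

111.50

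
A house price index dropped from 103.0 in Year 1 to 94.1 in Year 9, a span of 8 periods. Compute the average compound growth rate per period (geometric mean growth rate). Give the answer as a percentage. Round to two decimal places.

Growth factor = (94.1/103.0)^(1/8) = (0.913592)^(1/8) = 0.988767
Growth rate = 0.988767 − 1 = -0.011233 = -1.1233%

-1.12%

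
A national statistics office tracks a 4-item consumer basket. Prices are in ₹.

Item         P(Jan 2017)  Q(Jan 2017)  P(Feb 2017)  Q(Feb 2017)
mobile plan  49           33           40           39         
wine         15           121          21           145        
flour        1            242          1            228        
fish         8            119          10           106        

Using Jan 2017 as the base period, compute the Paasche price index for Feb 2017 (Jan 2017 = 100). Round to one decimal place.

Paasche price index uses current-period quantities as weights.
ΣP(Feb 2017)·Q(Feb 2017) = 40×39 + 21×145 + 1×228 + 10×106 = 1560 + 3045 + 228 + 1060 = 5893
ΣP(Jan 2017)·Q(Feb 2017) = 49×39 + 15×145 + 1×228 + 8×106 = 1911 + 2175 + 228 + 848 = 5162
Index = 5893 / 5162 × 100 = 114.1612

114.2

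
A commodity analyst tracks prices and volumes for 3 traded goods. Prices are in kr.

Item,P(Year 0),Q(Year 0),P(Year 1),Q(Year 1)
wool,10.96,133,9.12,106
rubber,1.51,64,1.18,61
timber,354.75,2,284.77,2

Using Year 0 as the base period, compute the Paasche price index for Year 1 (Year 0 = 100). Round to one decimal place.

Paasche price index uses current-period quantities as weights.
ΣP(Year 1)·Q(Year 1) = 9.12×106 + 1.18×61 + 284.77×2 = 966.72 + 71.98 + 569.54 = 1608.24
ΣP(Year 0)·Q(Year 1) = 10.96×106 + 1.51×61 + 354.75×2 = 1161.76 + 92.11 + 709.5 = 1963.37
Index = 1608.24 / 1963.37 × 100 = 81.9122

81.9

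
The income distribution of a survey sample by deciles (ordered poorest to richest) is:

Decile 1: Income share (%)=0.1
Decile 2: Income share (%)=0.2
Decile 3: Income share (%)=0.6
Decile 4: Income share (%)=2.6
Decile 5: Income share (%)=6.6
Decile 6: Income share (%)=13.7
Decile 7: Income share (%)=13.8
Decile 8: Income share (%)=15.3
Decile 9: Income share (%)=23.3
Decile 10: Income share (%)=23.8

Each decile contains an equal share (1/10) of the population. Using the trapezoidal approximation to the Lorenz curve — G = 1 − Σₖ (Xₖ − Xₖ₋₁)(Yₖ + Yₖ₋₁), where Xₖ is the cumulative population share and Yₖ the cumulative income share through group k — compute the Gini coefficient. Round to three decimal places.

Cumulative income shares Yₖ: 0.0010, 0.0030, 0.0090, 0.0350, 0.1010, 0.2380, 0.3760, 0.5290, 0.7620, 1.0000
Σ (Xₖ−Xₖ₋₁)(Yₖ+Yₖ₋₁) = (1/10)(0.0010+0.0000) + (1/10)(0.0030+0.0010) + (1/10)(0.0090+0.0030) + (1/10)(0.0350+0.0090) + (1/10)(0.1010+0.0350) + (1/10)(0.2380+0.1010) + (1/10)(0.3760+0.2380) + (1/10)(0.5290+0.3760) + (1/10)(0.7620+0.5290) + (1/10)(1.0000+0.7620)
  = 0.0001 + 0.0004 + 0.0012 + 0.0044 + 0.0136 + 0.0339 + 0.0614 + 0.0905 + 0.1291 + 0.1762 = 0.5108
G = 1 − 0.5108 = 0.4892

0.489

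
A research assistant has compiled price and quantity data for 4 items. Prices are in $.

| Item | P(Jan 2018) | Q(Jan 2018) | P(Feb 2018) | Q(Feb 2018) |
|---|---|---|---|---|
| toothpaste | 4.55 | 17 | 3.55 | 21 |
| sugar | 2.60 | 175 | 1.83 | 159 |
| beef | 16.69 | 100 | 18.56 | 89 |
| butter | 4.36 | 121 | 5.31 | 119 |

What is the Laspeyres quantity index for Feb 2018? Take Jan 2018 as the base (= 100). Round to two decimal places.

Laspeyres quantity index uses base-period prices as weights.
ΣP(Jan 2018)·Q(Feb 2018) = 4.55×21 + 2.60×159 + 16.69×89 + 4.36×119 = 95.55 + 413.4 + 1485.41 + 518.84 = 2513.2
ΣP(Jan 2018)·Q(Jan 2018) = 4.55×17 + 2.60×175 + 16.69×100 + 4.36×121 = 77.35 + 455 + 1669 + 527.56 = 2728.91
Index = 2513.2 / 2728.91 × 100 = 92.0954

92.10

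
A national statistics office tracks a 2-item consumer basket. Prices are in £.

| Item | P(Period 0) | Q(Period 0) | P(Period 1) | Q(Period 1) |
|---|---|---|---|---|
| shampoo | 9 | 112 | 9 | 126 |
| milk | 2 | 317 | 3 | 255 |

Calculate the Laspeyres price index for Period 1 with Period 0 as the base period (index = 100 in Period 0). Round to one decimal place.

119.3

Laspeyres price index uses base-period quantities as weights.
ΣP(Period 1)·Q(Period 0) = 9×112 + 3×317 = 1008 + 951 = 1959
ΣP(Period 0)·Q(Period 0) = 9×112 + 2×317 = 1008 + 634 = 1642
Index = 1959 / 1642 × 100 = 119.3057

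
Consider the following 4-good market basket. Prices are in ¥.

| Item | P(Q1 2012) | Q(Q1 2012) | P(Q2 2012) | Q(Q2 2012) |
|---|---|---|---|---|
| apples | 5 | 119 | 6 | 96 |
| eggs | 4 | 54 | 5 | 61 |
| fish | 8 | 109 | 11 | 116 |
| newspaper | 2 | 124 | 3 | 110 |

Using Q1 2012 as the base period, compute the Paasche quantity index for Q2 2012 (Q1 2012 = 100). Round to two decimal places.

Paasche quantity index uses current-period prices as weights.
ΣP(Q2 2012)·Q(Q2 2012) = 6×96 + 5×61 + 11×116 + 3×110 = 576 + 305 + 1276 + 330 = 2487
ΣP(Q2 2012)·Q(Q1 2012) = 6×119 + 5×54 + 11×109 + 3×124 = 714 + 270 + 1199 + 372 = 2555
Index = 2487 / 2555 × 100 = 97.3386

97.34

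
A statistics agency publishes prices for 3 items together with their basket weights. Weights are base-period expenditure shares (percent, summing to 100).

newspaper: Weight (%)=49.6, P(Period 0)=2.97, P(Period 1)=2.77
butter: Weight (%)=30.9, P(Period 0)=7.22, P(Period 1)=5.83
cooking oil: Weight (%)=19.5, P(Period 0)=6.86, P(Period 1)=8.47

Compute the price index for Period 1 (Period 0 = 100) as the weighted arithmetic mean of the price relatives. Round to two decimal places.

newspaper: 49.6 × (2.77/2.97) = 49.6 × 0.932660 = 46.2599
butter: 30.9 × (5.83/7.22) = 30.9 × 0.807479 = 24.9511
cooking oil: 19.5 × (8.47/6.86) = 19.5 × 1.234694 = 24.0765
Index = Σ wᵢ·(p₁ᵢ/p₀ᵢ) = 46.2599 + 24.9511 + 24.0765 = 95.2876

95.29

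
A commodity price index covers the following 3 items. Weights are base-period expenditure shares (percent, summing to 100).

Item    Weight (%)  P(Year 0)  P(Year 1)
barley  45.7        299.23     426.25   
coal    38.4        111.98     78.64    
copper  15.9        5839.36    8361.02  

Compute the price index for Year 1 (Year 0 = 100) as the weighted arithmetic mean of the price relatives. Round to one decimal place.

114.8

barley: 45.7 × (426.25/299.23) = 45.7 × 1.424490 = 65.0992
coal: 38.4 × (78.64/111.98) = 38.4 × 0.702268 = 26.9671
copper: 15.9 × (8361.02/5839.36) = 15.9 × 1.431838 = 22.7662
Index = Σ wᵢ·(p₁ᵢ/p₀ᵢ) = 65.0992 + 26.9671 + 22.7662 = 114.8325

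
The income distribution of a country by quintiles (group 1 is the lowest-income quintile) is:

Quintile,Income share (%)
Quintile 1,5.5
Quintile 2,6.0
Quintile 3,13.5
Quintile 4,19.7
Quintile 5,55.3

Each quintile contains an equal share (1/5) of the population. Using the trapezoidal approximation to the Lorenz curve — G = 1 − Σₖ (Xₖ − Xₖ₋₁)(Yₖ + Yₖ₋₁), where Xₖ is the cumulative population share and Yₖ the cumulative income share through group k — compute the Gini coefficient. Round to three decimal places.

0.453

Cumulative income shares Yₖ: 0.0550, 0.1150, 0.2500, 0.4470, 1.0000
Σ (Xₖ−Xₖ₋₁)(Yₖ+Yₖ₋₁) = (1/5)(0.0550+0.0000) + (1/5)(0.1150+0.0550) + (1/5)(0.2500+0.1150) + (1/5)(0.4470+0.2500) + (1/5)(1.0000+0.4470)
  = 0.0110 + 0.0340 + 0.0730 + 0.1394 + 0.2894 = 0.5468
G = 1 − 0.5468 = 0.4532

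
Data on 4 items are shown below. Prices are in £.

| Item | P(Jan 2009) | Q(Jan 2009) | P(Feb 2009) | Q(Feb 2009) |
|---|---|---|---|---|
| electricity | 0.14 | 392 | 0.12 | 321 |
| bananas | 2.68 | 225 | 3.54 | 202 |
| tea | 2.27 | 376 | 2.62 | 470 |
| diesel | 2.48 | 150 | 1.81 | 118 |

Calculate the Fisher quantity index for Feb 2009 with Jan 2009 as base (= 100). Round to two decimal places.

Laspeyres component (base-period weights):
ΣP(Jan 2009)Q(Feb 2009) = 0.14×321 + 2.68×202 + 2.27×470 + 2.48×118 = 44.94 + 541.36 + 1066.9 + 292.64 = 1945.84
ΣP(Jan 2009)Q(Jan 2009) = 0.14×392 + 2.68×225 + 2.27×376 + 2.48×150 = 54.88 + 603 + 853.52 + 372 = 1883.4
L = 1945.84 / 1883.4 × 100 = 103.3153
Paasche component (current-period weights):
ΣP(Feb 2009)Q(Feb 2009) = 0.12×321 + 3.54×202 + 2.62×470 + 1.81×118 = 38.52 + 715.08 + 1231.4 + 213.58 = 2198.58
ΣP(Feb 2009)Q(Jan 2009) = 0.12×392 + 3.54×225 + 2.62×376 + 1.81×150 = 47.04 + 796.5 + 985.12 + 271.5 = 2100.16
P = 2198.58 / 2100.16 × 100 = 104.6863
Fisher = √(L × P) = √(103.3153 × 104.6863) = 103.9985

104.00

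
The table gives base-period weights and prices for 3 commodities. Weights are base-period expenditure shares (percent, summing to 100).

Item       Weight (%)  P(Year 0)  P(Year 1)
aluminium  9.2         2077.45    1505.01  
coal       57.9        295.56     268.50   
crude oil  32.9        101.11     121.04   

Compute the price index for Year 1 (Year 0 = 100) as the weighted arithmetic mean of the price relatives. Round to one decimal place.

aluminium: 9.2 × (1505.01/2077.45) = 9.2 × 0.724451 = 6.6649
coal: 57.9 × (268.50/295.56) = 57.9 × 0.908445 = 52.5990
crude oil: 32.9 × (121.04/101.11) = 32.9 × 1.197112 = 39.3850
Index = Σ wᵢ·(p₁ᵢ/p₀ᵢ) = 6.6649 + 52.5990 + 39.3850 = 98.6489

98.6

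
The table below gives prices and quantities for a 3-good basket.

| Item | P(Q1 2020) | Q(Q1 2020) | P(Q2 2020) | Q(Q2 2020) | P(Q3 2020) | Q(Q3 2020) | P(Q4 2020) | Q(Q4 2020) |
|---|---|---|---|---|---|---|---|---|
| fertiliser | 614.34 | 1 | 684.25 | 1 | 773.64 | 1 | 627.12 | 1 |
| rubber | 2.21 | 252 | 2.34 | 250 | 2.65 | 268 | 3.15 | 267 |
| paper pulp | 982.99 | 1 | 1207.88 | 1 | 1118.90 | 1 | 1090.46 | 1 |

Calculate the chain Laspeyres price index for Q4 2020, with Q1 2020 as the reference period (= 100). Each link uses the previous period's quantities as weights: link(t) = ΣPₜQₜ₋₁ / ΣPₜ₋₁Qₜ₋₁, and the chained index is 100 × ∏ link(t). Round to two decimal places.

116.96

Link Q1 2020→Q2 2020:
ΣP(Q2 2020)Q(Q1 2020) = 684.25×1 + 2.34×252 + 1207.88×1 = 684.25 + 589.68 + 1207.88 = 2481.81
ΣP(Q1 2020)Q(Q1 2020) = 614.34×1 + 2.21×252 + 982.99×1 = 614.34 + 556.92 + 982.99 = 2154.25
link = 2481.81/2154.25 = 1.152053
Link Q2 2020→Q3 2020:
ΣP(Q3 2020)Q(Q2 2020) = 773.64×1 + 2.65×250 + 1118.90×1 = 773.64 + 662.5 + 1118.9 = 2555.04
ΣP(Q2 2020)Q(Q2 2020) = 684.25×1 + 2.34×250 + 1207.88×1 = 684.25 + 585 + 1207.88 = 2477.13
link = 2555.04/2477.13 = 1.031452
Link Q3 2020→Q4 2020:
ΣP(Q4 2020)Q(Q3 2020) = 627.12×1 + 3.15×268 + 1090.46×1 = 627.12 + 844.2 + 1090.46 = 2561.78
ΣP(Q3 2020)Q(Q3 2020) = 773.64×1 + 2.65×268 + 1118.90×1 = 773.64 + 710.2 + 1118.9 = 2602.74
link = 2561.78/2602.74 = 0.984263
Chained index = 100 × 1.152053 × 1.031452 × 0.984263 = 116.9587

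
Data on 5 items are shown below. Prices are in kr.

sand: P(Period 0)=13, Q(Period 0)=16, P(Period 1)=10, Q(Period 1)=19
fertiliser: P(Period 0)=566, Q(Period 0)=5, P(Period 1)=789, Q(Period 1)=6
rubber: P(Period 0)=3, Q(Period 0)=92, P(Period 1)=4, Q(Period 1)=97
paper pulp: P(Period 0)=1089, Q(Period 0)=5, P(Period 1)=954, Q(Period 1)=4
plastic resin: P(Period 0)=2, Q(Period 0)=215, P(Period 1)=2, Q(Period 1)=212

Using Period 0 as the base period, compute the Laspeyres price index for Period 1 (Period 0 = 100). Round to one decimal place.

Laspeyres price index uses base-period quantities as weights.
ΣP(Period 1)·Q(Period 0) = 10×16 + 789×5 + 4×92 + 954×5 + 2×215 = 160 + 3945 + 368 + 4770 + 430 = 9673
ΣP(Period 0)·Q(Period 0) = 13×16 + 566×5 + 3×92 + 1089×5 + 2×215 = 208 + 2830 + 276 + 5445 + 430 = 9189
Index = 9673 / 9189 × 100 = 105.2672

105.3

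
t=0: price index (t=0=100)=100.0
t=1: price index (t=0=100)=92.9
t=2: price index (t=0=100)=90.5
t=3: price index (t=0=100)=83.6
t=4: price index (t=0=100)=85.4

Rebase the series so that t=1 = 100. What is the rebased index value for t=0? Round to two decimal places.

107.64

Rebased(t=0) = 100.0 / 92.9 × 100 = 107.6426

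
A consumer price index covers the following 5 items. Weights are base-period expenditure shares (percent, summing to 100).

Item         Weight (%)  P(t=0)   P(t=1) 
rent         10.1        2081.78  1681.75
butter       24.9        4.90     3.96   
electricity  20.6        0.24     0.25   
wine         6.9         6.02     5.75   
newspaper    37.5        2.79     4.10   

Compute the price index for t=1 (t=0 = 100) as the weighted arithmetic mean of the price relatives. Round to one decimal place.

rent: 10.1 × (1681.75/2081.78) = 10.1 × 0.807842 = 8.1592
butter: 24.9 × (3.96/4.90) = 24.9 × 0.808163 = 20.1233
electricity: 20.6 × (0.25/0.24) = 20.6 × 1.041667 = 21.4583
wine: 6.9 × (5.75/6.02) = 6.9 × 0.955150 = 6.5905
newspaper: 37.5 × (4.10/2.79) = 37.5 × 1.469534 = 55.1075
Index = Σ wᵢ·(p₁ᵢ/p₀ᵢ) = 8.1592 + 20.1233 + 21.4583 + 6.5905 + 55.1075 = 111.4389

111.4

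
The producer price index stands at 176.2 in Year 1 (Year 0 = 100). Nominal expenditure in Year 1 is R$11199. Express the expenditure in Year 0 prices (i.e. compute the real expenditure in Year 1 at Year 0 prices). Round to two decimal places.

6355.85

Real = Nominal ÷ (Index/100) = 11199 ÷ (176.2/100)
     = 11199 ÷ 1.762 = 6355.8456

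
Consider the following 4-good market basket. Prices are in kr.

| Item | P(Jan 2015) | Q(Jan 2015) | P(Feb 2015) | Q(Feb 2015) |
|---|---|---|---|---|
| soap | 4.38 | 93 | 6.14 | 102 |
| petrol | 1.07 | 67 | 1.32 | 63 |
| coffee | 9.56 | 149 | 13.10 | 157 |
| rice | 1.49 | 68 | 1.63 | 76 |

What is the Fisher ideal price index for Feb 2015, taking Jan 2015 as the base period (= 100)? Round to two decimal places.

135.79

Laspeyres component (base-period weights):
ΣP(Feb 2015)Q(Jan 2015) = 6.14×93 + 1.32×67 + 13.10×149 + 1.63×68 = 571.02 + 88.44 + 1951.9 + 110.84 = 2722.2
ΣP(Jan 2015)Q(Jan 2015) = 4.38×93 + 1.07×67 + 9.56×149 + 1.49×68 = 407.34 + 71.69 + 1424.44 + 101.32 = 2004.79
L = 2722.2 / 2004.79 × 100 = 135.7848
Paasche component (current-period weights):
ΣP(Feb 2015)Q(Feb 2015) = 6.14×102 + 1.32×63 + 13.10×157 + 1.63×76 = 626.28 + 83.16 + 2056.7 + 123.88 = 2890.02
ΣP(Jan 2015)Q(Feb 2015) = 4.38×102 + 1.07×63 + 9.56×157 + 1.49×76 = 446.76 + 67.41 + 1500.92 + 113.24 = 2128.33
P = 2890.02 / 2128.33 × 100 = 135.7882
Fisher = √(L × P) = √(135.7848 × 135.7882) = 135.7865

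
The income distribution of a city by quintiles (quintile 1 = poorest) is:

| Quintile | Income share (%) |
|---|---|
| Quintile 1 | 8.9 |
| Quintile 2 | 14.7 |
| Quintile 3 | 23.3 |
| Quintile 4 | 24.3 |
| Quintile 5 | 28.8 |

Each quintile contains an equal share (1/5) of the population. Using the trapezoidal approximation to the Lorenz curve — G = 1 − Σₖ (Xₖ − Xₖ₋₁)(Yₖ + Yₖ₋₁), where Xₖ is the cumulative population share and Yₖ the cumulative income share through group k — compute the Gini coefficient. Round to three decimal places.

0.198

Cumulative income shares Yₖ: 0.0890, 0.2360, 0.4690, 0.7120, 1.0000
Σ (Xₖ−Xₖ₋₁)(Yₖ+Yₖ₋₁) = (1/5)(0.0890+0.0000) + (1/5)(0.2360+0.0890) + (1/5)(0.4690+0.2360) + (1/5)(0.7120+0.4690) + (1/5)(1.0000+0.7120)
  = 0.0178 + 0.0650 + 0.1410 + 0.2362 + 0.3424 = 0.8024
G = 1 − 0.8024 = 0.1976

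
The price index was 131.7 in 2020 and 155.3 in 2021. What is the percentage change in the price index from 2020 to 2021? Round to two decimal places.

17.92%

Change = (155.3 − 131.7) / 131.7 × 100
       = 23.6 / 131.7 × 100 = 17.9195%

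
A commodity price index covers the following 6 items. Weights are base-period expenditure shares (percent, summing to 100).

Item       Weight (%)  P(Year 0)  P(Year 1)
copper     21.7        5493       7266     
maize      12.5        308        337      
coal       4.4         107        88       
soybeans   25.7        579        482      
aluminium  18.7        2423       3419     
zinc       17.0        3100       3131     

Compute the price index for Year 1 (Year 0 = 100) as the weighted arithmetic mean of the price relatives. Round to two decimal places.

copper: 21.7 × (7266/5493) = 21.7 × 1.322774 = 28.7042
maize: 12.5 × (337/308) = 12.5 × 1.094156 = 13.6769
coal: 4.4 × (88/107) = 4.4 × 0.822430 = 3.6187
soybeans: 25.7 × (482/579) = 25.7 × 0.832470 = 21.3945
aluminium: 18.7 × (3419/2423) = 18.7 × 1.411061 = 26.3868
zinc: 17.0 × (3131/3100) = 17.0 × 1.010000 = 17.1700
Index = Σ wᵢ·(p₁ᵢ/p₀ᵢ) = 28.7042 + 13.6769 + 3.6187 + 21.3945 + 26.3868 + 17.1700 = 110.9512

110.95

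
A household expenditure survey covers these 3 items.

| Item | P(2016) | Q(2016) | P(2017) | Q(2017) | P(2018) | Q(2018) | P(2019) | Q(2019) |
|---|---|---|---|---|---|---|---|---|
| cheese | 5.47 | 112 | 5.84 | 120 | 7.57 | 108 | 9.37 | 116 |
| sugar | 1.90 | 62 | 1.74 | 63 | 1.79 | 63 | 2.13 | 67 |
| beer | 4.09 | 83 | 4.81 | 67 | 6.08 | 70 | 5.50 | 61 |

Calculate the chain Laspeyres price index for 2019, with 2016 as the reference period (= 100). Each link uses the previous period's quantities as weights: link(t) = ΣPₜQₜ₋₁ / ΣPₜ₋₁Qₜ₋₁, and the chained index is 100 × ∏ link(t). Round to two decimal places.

154.57

Link 2016→2017:
ΣP(2017)Q(2016) = 5.84×112 + 1.74×62 + 4.81×83 = 654.08 + 107.88 + 399.23 = 1161.19
ΣP(2016)Q(2016) = 5.47×112 + 1.90×62 + 4.09×83 = 612.64 + 117.8 + 339.47 = 1069.91
link = 1161.19/1069.91 = 1.085316
Link 2017→2018:
ΣP(2018)Q(2017) = 7.57×120 + 1.79×63 + 6.08×67 = 908.4 + 112.77 + 407.36 = 1428.53
ΣP(2017)Q(2017) = 5.84×120 + 1.74×63 + 4.81×67 = 700.8 + 109.62 + 322.27 = 1132.69
link = 1428.53/1132.69 = 1.261184
Link 2018→2019:
ΣP(2019)Q(2018) = 9.37×108 + 2.13×63 + 5.50×70 = 1011.96 + 134.19 + 385 = 1531.15
ΣP(2018)Q(2018) = 7.57×108 + 1.79×63 + 6.08×70 = 817.56 + 112.77 + 425.6 = 1355.93
link = 1531.15/1355.93 = 1.129225
Chained index = 100 × 1.085316 × 1.261184 × 1.129225 = 154.5663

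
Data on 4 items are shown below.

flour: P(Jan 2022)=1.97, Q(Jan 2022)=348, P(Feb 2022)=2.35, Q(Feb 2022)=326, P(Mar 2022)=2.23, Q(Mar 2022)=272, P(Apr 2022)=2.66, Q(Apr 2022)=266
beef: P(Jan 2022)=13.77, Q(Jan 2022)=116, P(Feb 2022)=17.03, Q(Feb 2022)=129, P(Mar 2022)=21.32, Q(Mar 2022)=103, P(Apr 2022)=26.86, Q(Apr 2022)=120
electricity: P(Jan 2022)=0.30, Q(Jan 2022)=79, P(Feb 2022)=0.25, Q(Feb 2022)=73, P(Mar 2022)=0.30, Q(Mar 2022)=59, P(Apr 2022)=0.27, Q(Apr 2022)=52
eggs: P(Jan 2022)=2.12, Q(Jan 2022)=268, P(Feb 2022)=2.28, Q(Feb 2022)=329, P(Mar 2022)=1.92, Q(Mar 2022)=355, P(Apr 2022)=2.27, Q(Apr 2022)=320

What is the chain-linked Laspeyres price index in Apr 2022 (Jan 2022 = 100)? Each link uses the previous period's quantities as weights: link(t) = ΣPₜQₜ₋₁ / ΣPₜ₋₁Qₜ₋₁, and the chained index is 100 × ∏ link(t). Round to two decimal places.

Link Jan 2022→Feb 2022:
ΣP(Feb 2022)Q(Jan 2022) = 2.35×348 + 17.03×116 + 0.25×79 + 2.28×268 = 817.8 + 1975.48 + 19.75 + 611.04 = 3424.07
ΣP(Jan 2022)Q(Jan 2022) = 1.97×348 + 13.77×116 + 0.30×79 + 2.12×268 = 685.56 + 1597.32 + 23.7 + 568.16 = 2874.74
link = 3424.07/2874.74 = 1.191089
Link Feb 2022→Mar 2022:
ΣP(Mar 2022)Q(Feb 2022) = 2.23×326 + 21.32×129 + 0.30×73 + 1.92×329 = 726.98 + 2750.28 + 21.9 + 631.68 = 4130.84
ΣP(Feb 2022)Q(Feb 2022) = 2.35×326 + 17.03×129 + 0.25×73 + 2.28×329 = 766.1 + 2196.87 + 18.25 + 750.12 = 3731.34
link = 4130.84/3731.34 = 1.107066
Link Mar 2022→Apr 2022:
ΣP(Apr 2022)Q(Mar 2022) = 2.66×272 + 26.86×103 + 0.27×59 + 2.27×355 = 723.52 + 2766.58 + 15.93 + 805.85 = 4311.88
ΣP(Mar 2022)Q(Mar 2022) = 2.23×272 + 21.32×103 + 0.30×59 + 1.92×355 = 606.56 + 2195.96 + 17.7 + 681.6 = 3501.82
link = 4311.88/3501.82 = 1.231325
Chained index = 100 × 1.191089 × 1.107066 × 1.231325 = 162.3643

162.36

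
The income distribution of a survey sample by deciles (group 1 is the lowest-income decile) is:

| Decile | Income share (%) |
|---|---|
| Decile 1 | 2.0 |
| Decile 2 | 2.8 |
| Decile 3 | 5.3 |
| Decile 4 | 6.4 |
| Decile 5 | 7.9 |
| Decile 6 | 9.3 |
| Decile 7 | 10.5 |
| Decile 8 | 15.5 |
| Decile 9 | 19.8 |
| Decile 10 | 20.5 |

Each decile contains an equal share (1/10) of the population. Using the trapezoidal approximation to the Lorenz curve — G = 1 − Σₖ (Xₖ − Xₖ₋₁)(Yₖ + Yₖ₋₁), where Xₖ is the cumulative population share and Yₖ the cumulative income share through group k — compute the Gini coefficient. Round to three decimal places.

0.350

Cumulative income shares Yₖ: 0.0200, 0.0480, 0.1010, 0.1650, 0.2440, 0.3370, 0.4420, 0.5970, 0.7950, 1.0000
Σ (Xₖ−Xₖ₋₁)(Yₖ+Yₖ₋₁) = (1/10)(0.0200+0.0000) + (1/10)(0.0480+0.0200) + (1/10)(0.1010+0.0480) + (1/10)(0.1650+0.1010) + (1/10)(0.2440+0.1650) + (1/10)(0.3370+0.2440) + (1/10)(0.4420+0.3370) + (1/10)(0.5970+0.4420) + (1/10)(0.7950+0.5970) + (1/10)(1.0000+0.7950)
  = 0.0020 + 0.0068 + 0.0149 + 0.0266 + 0.0409 + 0.0581 + 0.0779 + 0.1039 + 0.1392 + 0.1795 = 0.6498
G = 1 − 0.6498 = 0.3502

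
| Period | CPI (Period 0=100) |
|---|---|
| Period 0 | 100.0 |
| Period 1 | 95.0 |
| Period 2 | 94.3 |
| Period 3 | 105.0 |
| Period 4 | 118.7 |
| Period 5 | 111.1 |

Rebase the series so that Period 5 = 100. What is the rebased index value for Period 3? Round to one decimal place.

Rebased(Period 3) = 105.0 / 111.1 × 100 = 94.5095

94.5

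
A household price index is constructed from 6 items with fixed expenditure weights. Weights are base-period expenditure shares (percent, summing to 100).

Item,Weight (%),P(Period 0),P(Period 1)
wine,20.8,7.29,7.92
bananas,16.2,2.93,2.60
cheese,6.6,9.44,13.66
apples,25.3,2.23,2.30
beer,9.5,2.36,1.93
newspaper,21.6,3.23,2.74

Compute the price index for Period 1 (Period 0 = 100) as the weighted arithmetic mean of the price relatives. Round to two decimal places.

wine: 20.8 × (7.92/7.29) = 20.8 × 1.086420 = 22.5975
bananas: 16.2 × (2.60/2.93) = 16.2 × 0.887372 = 14.3754
cheese: 6.6 × (13.66/9.44) = 6.6 × 1.447034 = 9.5504
apples: 25.3 × (2.30/2.23) = 25.3 × 1.031390 = 26.0942
beer: 9.5 × (1.93/2.36) = 9.5 × 0.817797 = 7.7691
newspaper: 21.6 × (2.74/3.23) = 21.6 × 0.848297 = 18.3232
Index = Σ wᵢ·(p₁ᵢ/p₀ᵢ) = 22.5975 + 14.3754 + 9.5504 + 26.0942 + 7.7691 + 18.3232 = 98.7098

98.71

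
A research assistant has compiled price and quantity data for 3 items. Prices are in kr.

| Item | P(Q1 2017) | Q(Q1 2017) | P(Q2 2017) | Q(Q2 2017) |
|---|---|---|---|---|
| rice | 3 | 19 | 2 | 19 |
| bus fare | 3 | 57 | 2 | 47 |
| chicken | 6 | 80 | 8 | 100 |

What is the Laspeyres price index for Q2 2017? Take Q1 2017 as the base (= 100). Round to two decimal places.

111.86

Laspeyres price index uses base-period quantities as weights.
ΣP(Q2 2017)·Q(Q1 2017) = 2×19 + 2×57 + 8×80 = 38 + 114 + 640 = 792
ΣP(Q1 2017)·Q(Q1 2017) = 3×19 + 3×57 + 6×80 = 57 + 171 + 480 = 708
Index = 792 / 708 × 100 = 111.8644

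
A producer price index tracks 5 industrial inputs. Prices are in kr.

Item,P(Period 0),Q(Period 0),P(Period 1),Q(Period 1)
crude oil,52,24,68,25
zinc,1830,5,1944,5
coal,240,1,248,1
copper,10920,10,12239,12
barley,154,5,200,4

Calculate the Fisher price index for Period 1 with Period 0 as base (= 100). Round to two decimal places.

111.93

Laspeyres component (base-period weights):
ΣP(Period 1)Q(Period 0) = 68×24 + 1944×5 + 248×1 + 12239×10 + 200×5 = 1632 + 9720 + 248 + 122390 + 1000 = 134990
ΣP(Period 0)Q(Period 0) = 52×24 + 1830×5 + 240×1 + 10920×10 + 154×5 = 1248 + 9150 + 240 + 109200 + 770 = 120608
L = 134990 / 120608 × 100 = 111.9246
Paasche component (current-period weights):
ΣP(Period 1)Q(Period 1) = 68×25 + 1944×5 + 248×1 + 12239×12 + 200×4 = 1700 + 9720 + 248 + 146868 + 800 = 159336
ΣP(Period 0)Q(Period 1) = 52×25 + 1830×5 + 240×1 + 10920×12 + 154×4 = 1300 + 9150 + 240 + 131040 + 616 = 142346
P = 159336 / 142346 × 100 = 111.9357
Fisher = √(L × P) = √(111.9246 × 111.9357) = 111.9301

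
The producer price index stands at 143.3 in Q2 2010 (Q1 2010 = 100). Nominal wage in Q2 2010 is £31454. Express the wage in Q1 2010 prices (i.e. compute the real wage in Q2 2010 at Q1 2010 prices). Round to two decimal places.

Real = Nominal ÷ (Index/100) = 31454 ÷ (143.3/100)
     = 31454 ÷ 1.433 = 21949.7558

21949.76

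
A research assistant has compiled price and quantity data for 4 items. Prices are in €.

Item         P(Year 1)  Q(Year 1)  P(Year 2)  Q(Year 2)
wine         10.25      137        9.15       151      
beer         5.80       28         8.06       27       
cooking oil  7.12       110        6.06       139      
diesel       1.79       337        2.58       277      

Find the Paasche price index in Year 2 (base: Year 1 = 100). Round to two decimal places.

98.95

Paasche price index uses current-period quantities as weights.
ΣP(Year 2)·Q(Year 2) = 9.15×151 + 8.06×27 + 6.06×139 + 2.58×277 = 1381.65 + 217.62 + 842.34 + 714.66 = 3156.27
ΣP(Year 1)·Q(Year 2) = 10.25×151 + 5.80×27 + 7.12×139 + 1.79×277 = 1547.75 + 156.6 + 989.68 + 495.83 = 3189.86
Index = 3156.27 / 3189.86 × 100 = 98.9470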